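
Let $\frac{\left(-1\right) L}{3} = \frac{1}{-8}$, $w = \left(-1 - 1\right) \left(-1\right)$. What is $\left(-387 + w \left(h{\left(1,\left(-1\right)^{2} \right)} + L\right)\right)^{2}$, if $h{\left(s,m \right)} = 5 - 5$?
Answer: $\frac{2387025}{16} \approx 1.4919 \cdot 10^{5}$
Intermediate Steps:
$w = 2$ ($w = \left(-2\right) \left(-1\right) = 2$)
$h{\left(s,m \right)} = 0$
$L = \frac{3}{8}$ ($L = - \frac{3}{-8} = \left(-3\right) \left(- \frac{1}{8}\right) = \frac{3}{8} \approx 0.375$)
$\left(-387 + w \left(h{\left(1,\left(-1\right)^{2} \right)} + L\right)\right)^{2} = \left(-387 + 2 \left(0 + \frac{3}{8}\right)\right)^{2} = \left(-387 + 2 \cdot \frac{3}{8}\right)^{2} = \left(-387 + \frac{3}{4}\right)^{2} = \left(- \frac{1545}{4}\right)^{2} = \frac{2387025}{16}$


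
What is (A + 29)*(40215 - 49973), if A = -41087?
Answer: 400643964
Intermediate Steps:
(A + 29)*(40215 - 49973) = (-41087 + 29)*(40215 - 49973) = -41058*(-9758) = 400643964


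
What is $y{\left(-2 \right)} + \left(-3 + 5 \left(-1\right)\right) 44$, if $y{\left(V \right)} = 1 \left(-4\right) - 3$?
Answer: $-359$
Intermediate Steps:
$y{\left(V \right)} = -7$ ($y{\left(V \right)} = -4 - 3 = -7$)
$y{\left(-2 \right)} + \left(-3 + 5 \left(-1\right)\right) 44 = -7 + \left(-3 + 5 \left(-1\right)\right) 44 = -7 + \left(-3 - 5\right) 44 = -7 - 352 = -359$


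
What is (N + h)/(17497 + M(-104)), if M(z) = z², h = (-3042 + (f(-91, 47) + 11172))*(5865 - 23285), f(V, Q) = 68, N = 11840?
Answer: -142797320/28313 ≈ -5043.5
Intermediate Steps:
h = -142809160 (h = (-3042 + (68 + 11172))*(5865 - 23285) = (-3042 + 11240)*(-17420) = 8198*(-17420) = -142809160)
(N + h)/(17497 + M(-104)) = (11840 - 142809160)/(17497 + (-104)²) = -142797320/(17497 + 10816) = -142797320/28313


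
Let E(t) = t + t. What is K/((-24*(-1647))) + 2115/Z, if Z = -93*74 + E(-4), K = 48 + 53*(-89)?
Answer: -11577113/27234792 ≈ -0.42509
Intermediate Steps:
E(t) = 2*t
K = -4669 (K = 48 - 4717 = -4669)
Z = -6890 (Z = -93*74 + 2*(-4) = -6882 - 8 = -6890)
K/((-24*(-1647))) + 2115/Z = -4669/((-24*(-1647))) + 2115/(-6890) = -4669/39528 + 2115*(-1/6890) = -4669*1/39528 - 423/1378 = -4669/39528 - 423/1378 = -11577113/27234792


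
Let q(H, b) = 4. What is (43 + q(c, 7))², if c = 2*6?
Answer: 2209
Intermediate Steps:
c = 12
(43 + q(c, 7))² = (43 + 4)² = 47² = 2209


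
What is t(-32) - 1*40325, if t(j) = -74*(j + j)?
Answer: -35589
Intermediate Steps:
t(j) = -148*j
t(-32) - 1*40325 = -148*(-32) - 1*40325 = 4736 - 40325 = -35589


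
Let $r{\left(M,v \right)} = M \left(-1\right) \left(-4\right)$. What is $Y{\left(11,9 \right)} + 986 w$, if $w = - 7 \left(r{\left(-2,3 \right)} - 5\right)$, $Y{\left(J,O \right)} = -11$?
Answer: $89715$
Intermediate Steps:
$r{\left(M,v \right)} = 4 M$ ($r{\left(M,v \right)} = - M \left(-4\right) = 4 M$)
$w = 91$ ($w = - 7 \left(4 \left(-2\right) - 5\right) = - 7 \left(-8 - 5\right) = \left(-7\right) \left(-13\right) = 91$)
$Y{\left(11,9 \right)} + 986 w = -11 + 986 \cdot 91 = -11 + 89726 = 89715$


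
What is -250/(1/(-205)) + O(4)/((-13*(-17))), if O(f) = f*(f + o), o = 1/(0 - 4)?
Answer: 11326265/221 ≈ 51250.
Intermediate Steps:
o = -¼ (o = 1/(-4) = -¼ ≈ -0.25000)
O(f) = f*(-¼ + f) (O(f) = f*(f - ¼) = f*(-¼ + f))
-250/(1/(-205)) + O(4)/((-13*(-17))) = -250/(1/(-205)) + (4*(-¼ + 4))/((-13*(-17))) = -250/(-1/205) + (4*(15/4))/221 = -250*(-205) + 15*(1/221) = 51250 + 15/221 = 11326265/221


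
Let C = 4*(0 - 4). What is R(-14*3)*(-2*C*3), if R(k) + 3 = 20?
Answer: 1632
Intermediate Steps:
R(k) = 17 (R(k) = -3 + 20 = 17)
C = -16 (C = 4*(-4) = -16)
R(-14*3)*(-2*C*3) = 17*(-2*(-16)*3) = 17*(32*3) = 17*96 = 1632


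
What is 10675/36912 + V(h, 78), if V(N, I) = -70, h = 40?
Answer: -2573165/36912 ≈ -69.711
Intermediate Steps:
10675/36912 + V(h, 78) = 10675/36912 - 70 = -2573165/36912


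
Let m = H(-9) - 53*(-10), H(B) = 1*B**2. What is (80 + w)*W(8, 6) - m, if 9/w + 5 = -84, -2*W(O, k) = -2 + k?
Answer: -68601/89 ≈ -770.80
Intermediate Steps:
H(B) = B**2
W(O, k) = 1 - k/2 (W(O, k) = -(-2 + k)/2 = 1 - k/2)
w = -9/89 (w = 9/(-5 - 84) = 9/(-89) = 9*(-1/89) = -9/89 ≈ -0.10112)
m = 611 (m = (-9)**2 - 53*(-10) = 81 + 530 = 611)
(80 + w)*W(8, 6) - m = (80 - 9/89)*(1 - 1/2*6) - 1*611 = 7111*(1 - 3)/89 - 611 = (7111/89)*(-2) - 611 = -14222/89 - 611 = -68601/89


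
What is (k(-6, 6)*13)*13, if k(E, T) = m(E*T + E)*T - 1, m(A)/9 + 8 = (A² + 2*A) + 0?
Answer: 15258503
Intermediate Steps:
m(A) = -72 + 9*A² + 18*A (m(A) = -72 + 9*((A² + 2*A) + 0) = -72 + 9*(A² + 2*A) = -72 + (9*A² + 18*A) = -72 + 9*A² + 18*A)
k(E, T) = -1 + T*(-72 + 9*(E + E*T)² + 18*E + 18*E*T) (k(E, T) = (-72 + 9*(E*T + E)² + 18*(E*T + E))*T - 1 = (-72 + 9*(E + E*T)² + 18*(E + E*T))*T - 1 = (-72 + 9*(E + E*T)² + (18*E + 18*E*T))*T - 1 = (-72 + 9*(E + E*T)² + 18*E + 18*E*T)*T - 1 = T*(-72 + 9*(E + E*T)² + 18*E + 18*E*T) - 1 = -1 + T*(-72 + 9*(E + E*T)² + 18*E + 18*E*T))
(k(-6, 6)*13)*13 = ((-1 + 9*6*(-8 + (-6)²*(1 + 6)² + 2*(-6)*(1 + 6)))*13)*13 = ((-1 + 9*6*(-8 + 36*7² + 2*(-6)*7))*13)*13 = ((-1 + 9*6*(-8 + 36*49 - 84))*13)*13 = ((-1 + 9*6*(-8 + 1764 - 84))*13)*13 = ((-1 + 9*6*1672)*13)*13 = ((-1 + 90288)*13)*13 = (90287*13)*13 = 1173731*13 = 15258503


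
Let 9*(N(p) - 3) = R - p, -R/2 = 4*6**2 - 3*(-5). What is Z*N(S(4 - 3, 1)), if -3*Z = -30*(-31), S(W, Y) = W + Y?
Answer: 90830/9 ≈ 10092.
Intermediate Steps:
R = -318 (R = -2*(4*6**2 - 3*(-5)) = -2*(4*36 + 15) = -2*(144 + 15) = -2*159 = -318)
Z = -310 (Z = -(-10)*(-31) = -1/3*930 = -310)
N(p) = -97/3 - p/9 (N(p) = 3 + (-318 - p)/9 = 3 + (-106/3 - p/9) = -97/3 - p/9)
Z*N(S(4 - 3, 1)) = -310*(-97/3 - ((4 - 3) + 1)/9) = -310*(-97/3 - (1 + 1)/9) = -310*(-97/3 - 1/9*2) = -310*(-97/3 - 2/9) = -310*(-293/9) = 90830/9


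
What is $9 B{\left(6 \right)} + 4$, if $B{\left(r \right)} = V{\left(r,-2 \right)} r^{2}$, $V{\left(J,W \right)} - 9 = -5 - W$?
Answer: $1948$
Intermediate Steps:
$V{\left(J,W \right)} = 4 - W$ ($V{\left(J,W \right)} = 9 - \left(5 + W\right) = 4 - W$)
$B{\left(r \right)} = 6 r^{2}$ ($B{\left(r \right)} = \left(4 - -2\right) r^{2} = \left(4 + 2\right) r^{2} = 6 r^{2}$)
$9 B{\left(6 \right)} + 4 = 9 \cdot 6 \cdot 6^{2} + 4 = 9 \cdot 6 \cdot 36 + 4 = 9 \cdot 216 + 4 = 1944 + 4 = 1948$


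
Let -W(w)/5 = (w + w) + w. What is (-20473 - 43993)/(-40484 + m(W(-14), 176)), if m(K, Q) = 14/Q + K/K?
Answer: 5673008/3562497 ≈ 1.5924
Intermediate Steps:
W(w) = -15*w (W(w) = -5*((w + w) + w) = -5*(2*w + w) = -15*w)
m(K, Q) = 1 + 14/Q (m(K, Q) = 14/Q + 1 = 1 + 14/Q)
(-20473 - 43993)/(-40484 + m(W(-14), 176)) = (-20473 - 43993)/(-40484 + (14 + 176)/176) = -64466/(-40484 + (1/176)*190) = -64466/(-40484 + 95/88) = -64466/(-3562497/88) = -64466*(-88/3562497) = 5673008/3562497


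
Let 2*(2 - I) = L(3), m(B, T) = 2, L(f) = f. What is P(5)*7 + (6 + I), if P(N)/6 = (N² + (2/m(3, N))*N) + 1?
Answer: 2617/2 ≈ 1308.5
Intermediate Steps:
P(N) = 6 + 6*N + 6*N² (P(N) = 6*((N² + (2/2)*N) + 1) = 6*((N² + (2*(½))*N) + 1) = 6*((N² + 1*N) + 1) = 6*((N² + N) + 1) = 6*((N + N²) + 1) = 6*(1 + N + N²) = 6 + 6*N + 6*N²)
I = ½ (I = 2 - ½*3 = 2 - 3/2 = ½ ≈ 0.50000)
P(5)*7 + (6 + I) = (6 + 6*5 + 6*5²)*7 + (6 + ½) = (6 + 30 + 6*25)*7 + 13/2 = (6 + 30 + 150)*7 + 13/2 = 186*7 + 13/2 = 1302 + 13/2 = 2617/2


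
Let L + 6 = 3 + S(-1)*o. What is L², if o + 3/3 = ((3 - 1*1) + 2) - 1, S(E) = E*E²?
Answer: 25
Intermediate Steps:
S(E) = E³
o = 2 (o = -1 + (((3 - 1*1) + 2) - 1) = -1 + (((3 - 1) + 2) - 1) = -1 + ((2 + 2) - 1) = -1 + (4 - 1) = -1 + 3 = 2)
L = -5 (L = -6 + (3 + (-1)³*2) = -6 + (3 - 1*2) = -6 + (3 - 2) = -6 + 1 = -5)
L² = (-5)² = 25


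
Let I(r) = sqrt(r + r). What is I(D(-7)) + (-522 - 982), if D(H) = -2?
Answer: -1504 + 2*I ≈ -1504.0 + 2.0*I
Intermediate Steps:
I(r) = sqrt(2)*sqrt(r) (I(r) = sqrt(2*r) = sqrt(2)*sqrt(r))
I(D(-7)) + (-522 - 982) = sqrt(2)*sqrt(-2) + (-522 - 982) = sqrt(2)*(I*sqrt(2)) - 1504 = 2*I - 1504 = -1504 + 2*I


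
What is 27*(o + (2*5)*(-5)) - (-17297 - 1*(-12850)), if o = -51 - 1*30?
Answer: 910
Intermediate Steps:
o = -81 (o = -51 - 30 = -81)
27*(o + (2*5)*(-5)) - (-17297 - 1*(-12850)) = 27*(-81 + (2*5)*(-5)) - (-17297 - 1*(-12850)) = 27*(-81 + 10*(-5)) - (-17297 + 12850) = 27*(-81 - 50) - 1*(-4447) = 27*(-131) + 4447 = -3537 + 4447 = 910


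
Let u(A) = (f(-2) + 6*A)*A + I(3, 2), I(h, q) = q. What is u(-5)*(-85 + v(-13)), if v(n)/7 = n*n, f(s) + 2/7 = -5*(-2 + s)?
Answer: 410652/7 ≈ 58665.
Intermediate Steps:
f(s) = 68/7 - 5*s (f(s) = -2/7 - 5*(-2 + s) = -2/7 + (10 - 5*s) = 68/7 - 5*s)
u(A) = 2 + A*(138/7 + 6*A) (u(A) = ((68/7 - 5*(-2)) + 6*A)*A + 2 = ((68/7 + 10) + 6*A)*A + 2 = (138/7 + 6*A)*A + 2 = A*(138/7 + 6*A) + 2 = 2 + A*(138/7 + 6*A))
v(n) = 7*n² (v(n) = 7*(n*n) = 7*n²)
u(-5)*(-85 + v(-13)) = (2 + 6*(-5)² + (138/7)*(-5))*(-85 + 7*(-13)²) = (2 + 6*25 - 690/7)*(-85 + 7*169) = (2 + 150 - 690/7)*(-85 + 1183) = (374/7)*1098 = 410652/7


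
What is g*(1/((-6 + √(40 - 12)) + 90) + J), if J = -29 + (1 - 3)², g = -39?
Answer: 244608/251 + 39*√7/3514 ≈ 974.56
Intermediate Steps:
J = -25 (J = -29 + (-2)² = -29 + 4 = -25)
g*(1/((-6 + √(40 - 12)) + 90) + J) = -39*(1/((-6 + √(40 - 12)) + 90) - 25) = -39*(1/((-6 + √28) + 90) - 25) = -39*(1/((-6 + 2*√7) + 90) - 25) = -39*(1/(84 + 2*√7) - 25) = -39*(-25 + 1/(84 + 2*√7)) = 975 - 39/(84 + 2*√7)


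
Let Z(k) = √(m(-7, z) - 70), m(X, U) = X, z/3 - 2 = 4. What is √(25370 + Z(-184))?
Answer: √(25370 + I*√77) ≈ 159.28 + 0.028*I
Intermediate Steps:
z = 18 (z = 6 + 3*4 = 6 + 12 = 18)
Z(k) = I*√77 (Z(k) = √(-7 - 70) = √(-77) = I*√77)
√(25370 + Z(-184)) = √(25370 + I*√77)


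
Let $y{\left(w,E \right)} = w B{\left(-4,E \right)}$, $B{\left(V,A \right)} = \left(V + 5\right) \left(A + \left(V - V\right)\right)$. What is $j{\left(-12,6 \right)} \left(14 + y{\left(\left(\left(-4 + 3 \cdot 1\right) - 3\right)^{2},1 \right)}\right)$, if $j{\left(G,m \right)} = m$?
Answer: $180$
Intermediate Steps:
$B{\left(V,A \right)} = A \left(5 + V\right)$ ($B{\left(V,A \right)} = \left(5 + V\right) \left(A + 0\right) = \left(5 + V\right) A = A \left(5 + V\right)$)
$y{\left(w,E \right)} = E w$ ($y{\left(w,E \right)} = w E \left(5 - 4\right) = w E 1 = w E = E w$)
$j{\left(-12,6 \right)} \left(14 + y{\left(\left(\left(-4 + 3 \cdot 1\right) - 3\right)^{2},1 \right)}\right) = 6 \left(14 + 1 \left(\left(-4 + 3 \cdot 1\right) - 3\right)^{2}\right) = 6 \left(14 + 1 \left(\left(-4 + 3\right) - 3\right)^{2}\right) = 6 \left(14 + 1 \left(-1 - 3\right)^{2}\right) = 6 \left(14 + 1 \left(-4\right)^{2}\right) = 6 \left(14 + 1 \cdot 16\right) = 6 \left(14 + 16\right) = 6 \cdot 30 = 180$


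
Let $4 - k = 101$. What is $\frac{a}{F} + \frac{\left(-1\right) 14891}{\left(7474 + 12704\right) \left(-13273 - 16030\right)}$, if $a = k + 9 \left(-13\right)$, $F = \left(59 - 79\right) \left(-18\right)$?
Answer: $- \frac{390517559}{656973260} \approx -0.59442$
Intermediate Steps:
$k = -97$ ($k = 4 - 101 = -97$)
$F = 360$ ($F = \left(-20\right) \left(-18\right) = 360$)
$a = -214$ ($a = -97 + 9 \left(-13\right) = -97 - 117 = -214$)
$\frac{a}{F} + \frac{\left(-1\right) 14891}{\left(7474 + 12704\right) \left(-13273 - 16030\right)} = - \frac{214}{360} + \frac{\left(-1\right) 14891}{\left(7474 + 12704\right) \left(-13273 - 16030\right)} = \left(-214\right) \frac{1}{360} - \frac{14891}{20178 \left(-29303\right)} = - \frac{107}{180} - \frac{14891}{-591275934} = - \frac{107}{180} - - \frac{14891}{591275934} = - \frac{107}{180} + \frac{14891}{591275934} = - \frac{390517559}{656973260}$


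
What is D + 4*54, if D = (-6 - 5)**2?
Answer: 337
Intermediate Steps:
D = 121 (D = (-11)**2 = 121)
D + 4*54 = 121 + 4*54 = 121 + 216 = 337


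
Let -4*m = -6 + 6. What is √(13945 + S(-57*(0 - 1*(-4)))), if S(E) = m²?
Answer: √13945 ≈ 118.09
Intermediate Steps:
m = 0 (m = -(-6 + 6)/4 = -¼*0 = 0)
S(E) = 0 (S(E) = 0² = 0)
√(13945 + S(-57*(0 - 1*(-4)))) = √(13945 + 0) = √13945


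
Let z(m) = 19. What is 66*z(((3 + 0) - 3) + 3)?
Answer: 1254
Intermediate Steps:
66*z(((3 + 0) - 3) + 3) = 66*19 = 1254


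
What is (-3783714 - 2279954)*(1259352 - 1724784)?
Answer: 2822225124576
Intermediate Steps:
(-3783714 - 2279954)*(1259352 - 1724784) = -6063668*(-465432) = 2822225124576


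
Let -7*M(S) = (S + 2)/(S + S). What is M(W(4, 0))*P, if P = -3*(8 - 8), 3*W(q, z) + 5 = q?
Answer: 0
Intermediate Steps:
W(q, z) = -5/3 + q/3
M(S) = -(2 + S)/(14*S) (M(S) = -(S + 2)/(7*(S + S)) = -(2 + S)/(7*(2*S)) = -(2 + S)*1/(2*S)/7 = -(2 + S)/(14*S))
P = 0 (P = -3*0 = 0)
M(W(4, 0))*P = ((-2 - (-5/3 + (⅓)*4))/(14*(-5/3 + (⅓)*4)))*0 = ((-2 - (-5/3 + 4/3))/(14*(-5/3 + 4/3)))*0 = ((-2 - 1*(-⅓))/(14*(-⅓)))*0 = ((1/14)*(-3)*(-2 + ⅓))*0 = ((1/14)*(-3)*(-5/3))*0 = (5/14)*0 = 0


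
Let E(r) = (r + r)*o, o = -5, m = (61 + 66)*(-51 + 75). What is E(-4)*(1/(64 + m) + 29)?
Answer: 451245/389 ≈ 1160.0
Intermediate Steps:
m = 3048 (m = 127*24 = 3048)
E(r) = -10*r (E(r) = (r + r)*(-5) = (2*r)*(-5) = -10*r)
E(-4)*(1/(64 + m) + 29) = (-10*(-4))*(1/(64 + 3048) + 29) = 40*(1/3112 + 29) = 40*(90249/3112) = 451245/389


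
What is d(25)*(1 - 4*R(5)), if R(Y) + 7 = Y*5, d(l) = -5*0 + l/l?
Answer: -71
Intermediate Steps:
d(l) = 1 (d(l) = 0 + 1 = 1)
R(Y) = -7 + 5*Y (R(Y) = -7 + Y*5 = -7 + 5*Y)
d(25)*(1 - 4*R(5)) = 1*(1 - 4*(-7 + 5*5)) = 1*(1 - 4*(-7 + 25)) = 1*(1 - 4*18) = 1*(1 - 72) = 1*(-71) = -71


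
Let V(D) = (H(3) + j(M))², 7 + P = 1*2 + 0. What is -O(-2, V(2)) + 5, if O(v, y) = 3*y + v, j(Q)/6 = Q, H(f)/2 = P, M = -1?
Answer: -761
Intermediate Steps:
P = -5 (P = -7 + (1*2 + 0) = -7 + (2 + 0) = -7 + 2 = -5)
H(f) = -10 (H(f) = 2*(-5) = -10)
j(Q) = 6*Q
V(D) = 256 (V(D) = (-10 + 6*(-1))² = (-10 - 6)² = (-16)² = 256)
O(v, y) = v + 3*y
-O(-2, V(2)) + 5 = -(-2 + 3*256) + 5 = -(-2 + 768) + 5 = -1*766 + 5 = -766 + 5 = -761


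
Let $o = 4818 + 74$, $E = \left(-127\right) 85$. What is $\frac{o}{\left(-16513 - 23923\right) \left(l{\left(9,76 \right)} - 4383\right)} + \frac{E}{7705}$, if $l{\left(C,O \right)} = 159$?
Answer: $- \frac{92188313501}{65801341056} \approx -1.401$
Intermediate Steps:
$E = -10795$
$o = 4892$
$\frac{o}{\left(-16513 - 23923\right) \left(l{\left(9,76 \right)} - 4383\right)} + \frac{E}{7705} = \frac{4892}{\left(-16513 - 23923\right) \left(159 - 4383\right)} - \frac{10795}{7705} = \frac{4892}{\left(-40436\right) \left(-4224\right)} - \frac{2159}{1541} = \frac{4892}{170801664} - \frac{2159}{1541} = 4892 \cdot \frac{1}{170801664} - \frac{2159}{1541} = \frac{1223}{42700416} - \frac{2159}{1541} = - \frac{92188313501}{65801341056}$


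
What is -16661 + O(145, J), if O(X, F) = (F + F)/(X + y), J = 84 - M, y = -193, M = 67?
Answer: -399881/24 ≈ -16662.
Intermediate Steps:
J = 17 (J = 84 - 1*67 = 84 - 67 = 17)
O(X, F) = 2*F/(-193 + X) (O(X, F) = (F + F)/(X - 193) = (2*F)/(-193 + X) = 2*F/(-193 + X))
-16661 + O(145, J) = -16661 + 2*17/(-193 + 145) = -16661 + 2*17/(-48) = -16661 + 2*17*(-1/48) = -16661 - 17/24 = -399881/24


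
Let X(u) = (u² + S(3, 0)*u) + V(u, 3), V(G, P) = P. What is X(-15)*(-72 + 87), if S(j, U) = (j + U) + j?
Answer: 2070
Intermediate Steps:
S(j, U) = U + 2*j (S(j, U) = (U + j) + j = U + 2*j)
X(u) = 3 + u² + 6*u (X(u) = (u² + (0 + 2*3)*u) + 3 = (u² + (0 + 6)*u) + 3 = (u² + 6*u) + 3 = 3 + u² + 6*u)
X(-15)*(-72 + 87) = (3 + (-15)² + 6*(-15))*(-72 + 87) = (3 + 225 - 90)*15 = 138*15 = 2070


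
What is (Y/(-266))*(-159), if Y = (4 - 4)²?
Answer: 0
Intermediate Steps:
Y = 0 (Y = 0² = 0)
(Y/(-266))*(-159) = (0/(-266))*(-159) = (0*(-1/266))*(-159) = 0*(-159) = 0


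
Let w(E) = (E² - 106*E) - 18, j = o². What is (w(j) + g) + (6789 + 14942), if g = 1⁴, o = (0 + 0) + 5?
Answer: 19689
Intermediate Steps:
o = 5 (o = 0 + 5 = 5)
j = 25 (j = 5² = 25)
w(E) = -18 + E² - 106*E
g = 1
(w(j) + g) + (6789 + 14942) = ((-18 + 25² - 106*25) + 1) + (6789 + 14942) = ((-18 + 625 - 2650) + 1) + 21731 = (-2043 + 1) + 21731 = -2042 + 21731 = 19689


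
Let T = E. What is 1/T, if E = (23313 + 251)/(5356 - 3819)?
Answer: 1537/23564 ≈ 0.065227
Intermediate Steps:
E = 23564/1537 ≈ 15.331
T = 23564/1537 ≈ 15.331
1/T = 1/(23564/1537) = 1537/23564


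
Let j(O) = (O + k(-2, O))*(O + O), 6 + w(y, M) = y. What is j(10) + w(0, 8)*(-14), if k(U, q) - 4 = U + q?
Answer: 524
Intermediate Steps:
k(U, q) = 4 + U + q (k(U, q) = 4 + (U + q) = 4 + U + q)
w(y, M) = -6 + y
j(O) = 2*O*(2 + 2*O) (j(O) = (O + (4 - 2 + O))*(O + O) = (O + (2 + O))*(2*O) = (2 + 2*O)*(2*O) = 2*O*(2 + 2*O))
j(10) + w(0, 8)*(-14) = 4*10*(1 + 10) + (-6 + 0)*(-14) = 4*10*11 - 6*(-14) = 440 + 84 = 524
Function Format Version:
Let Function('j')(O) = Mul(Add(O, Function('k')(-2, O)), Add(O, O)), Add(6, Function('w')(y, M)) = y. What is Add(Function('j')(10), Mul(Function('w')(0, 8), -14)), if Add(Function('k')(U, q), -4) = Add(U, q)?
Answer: 524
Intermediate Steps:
Function('k')(U, q) = Add(4, U, q) (Function('k')(U, q) = Add(4, Add(U, q)) = Add(4, U, q))
Function('w')(y, M) = Add(-6, y)
Function('j')(O) = Mul(2, O, Add(2, Mul(2, O))) (Function('j')(O) = Mul(Add(O, Add(4, -2, O)), Add(O, O)) = Mul(Add(O, Add(2, O)), Mul(2, O)) = Mul(Add(2, Mul(2, O)), Mul(2, O)) = Mul(2, O, Add(2, Mul(2, O))))
Add(Function('j')(10), Mul(Function('w')(0, 8), -14)) = Add(Mul(4, 10, Add(1, 10)), Mul(Add(-6, 0), -14)) = Add(Mul(4, 10, 11), Mul(-6, -14)) = Add(440, 84) = 524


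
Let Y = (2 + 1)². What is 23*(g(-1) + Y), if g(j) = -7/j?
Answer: 368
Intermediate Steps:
Y = 9 (Y = 3² = 9)
23*(g(-1) + Y) = 23*(-7/(-1) + 9) = 23*(-7*(-1) + 9) = 23*(7 + 9) = 23*16 = 368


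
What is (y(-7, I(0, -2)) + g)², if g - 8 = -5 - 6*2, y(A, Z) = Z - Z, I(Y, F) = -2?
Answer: 81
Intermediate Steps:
y(A, Z) = 0
g = -9 (g = 8 + (-5 - 6*2) = 8 + (-5 - 12) = 8 - 17 = -9)
(y(-7, I(0, -2)) + g)² = (0 - 9)² = (-9)² = 81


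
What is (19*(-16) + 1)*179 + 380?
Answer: -53857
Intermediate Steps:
(19*(-16) + 1)*179 + 380 = (-304 + 1)*179 + 380 = -303*179 + 380 = -54237 + 380 = -53857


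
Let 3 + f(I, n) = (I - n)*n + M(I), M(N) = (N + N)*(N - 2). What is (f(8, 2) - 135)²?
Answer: 900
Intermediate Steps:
M(N) = 2*N*(-2 + N) (M(N) = (2*N)*(-2 + N) = 2*N*(-2 + N))
f(I, n) = -3 + n*(I - n) + 2*I*(-2 + I) (f(I, n) = -3 + ((I - n)*n + 2*I*(-2 + I)) = -3 + (n*(I - n) + 2*I*(-2 + I)) = -3 + n*(I - n) + 2*I*(-2 + I))
(f(8, 2) - 135)² = ((-3 - 1*2² + 8*2 + 2*8*(-2 + 8)) - 135)² = ((-3 - 1*4 + 16 + 2*8*6) - 135)² = ((-3 - 4 + 16 + 96) - 135)² = (105 - 135)² = (-30)² = 900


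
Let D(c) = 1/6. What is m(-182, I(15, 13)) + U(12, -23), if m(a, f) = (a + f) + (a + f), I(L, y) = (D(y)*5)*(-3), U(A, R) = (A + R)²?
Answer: -248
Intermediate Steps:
D(c) = ⅙
I(L, y) = -5/2 (I(L, y) = ((⅙)*5)*(-3) = (⅚)*(-3) = -5/2)
m(a, f) = 2*a + 2*f
m(-182, I(15, 13)) + U(12, -23) = (2*(-182) + 2*(-5/2)) + (12 - 23)² = (-364 - 5) + (-11)² = -369 + 121 = -248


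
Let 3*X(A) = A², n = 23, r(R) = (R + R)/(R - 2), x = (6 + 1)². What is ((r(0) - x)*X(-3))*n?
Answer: -3381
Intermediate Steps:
x = 49 (x = 7² = 49)
r(R) = 2*R/(-2 + R) (r(R) = (2*R)/(-2 + R) = 2*R/(-2 + R))
X(A) = A²/3
((r(0) - x)*X(-3))*n = ((2*0/(-2 + 0) - 1*49)*((⅓)*(-3)²))*23 = ((2*0/(-2) - 49)*((⅓)*9))*23 = ((2*0*(-½) - 49)*3)*23 = ((0 - 49)*3)*23 = -49*3*23 = -147*23 = -3381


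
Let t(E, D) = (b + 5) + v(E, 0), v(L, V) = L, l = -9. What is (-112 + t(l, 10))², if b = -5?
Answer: 14641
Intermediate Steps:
t(E, D) = E (t(E, D) = (-5 + 5) + E = 0 + E = E)
(-112 + t(l, 10))² = (-112 - 9)² = (-121)² = 14641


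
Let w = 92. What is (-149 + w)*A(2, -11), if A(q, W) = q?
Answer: -114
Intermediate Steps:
(-149 + w)*A(2, -11) = (-149 + 92)*2 = -57*2 = -114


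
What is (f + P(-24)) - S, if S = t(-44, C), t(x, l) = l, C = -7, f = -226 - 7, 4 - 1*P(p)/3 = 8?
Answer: -238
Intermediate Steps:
P(p) = -12 (P(p) = 12 - 3*8 = 12 - 24 = -12)
f = -233
S = -7
(f + P(-24)) - S = (-233 - 12) - 1*(-7) = -245 + 7 = -238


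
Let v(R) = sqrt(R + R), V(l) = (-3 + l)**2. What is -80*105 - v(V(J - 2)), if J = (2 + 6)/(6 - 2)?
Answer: -8400 - 3*sqrt(2) ≈ -8404.3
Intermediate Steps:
J = 2 (J = 8/4 = 8*(1/4) = 2)
v(R) = sqrt(2)*sqrt(R) (v(R) = sqrt(2*R) = sqrt(2)*sqrt(R))
-80*105 - v(V(J - 2)) = -80*105 - sqrt(2)*sqrt((-3 + (2 - 2))**2) = -8400 - sqrt(2)*sqrt((-3 + 0)**2) = -8400 - sqrt(2)*sqrt((-3)**2) = -8400 - sqrt(2)*sqrt(9) = -8400 - sqrt(2)*3 = -8400 - 3*sqrt(2)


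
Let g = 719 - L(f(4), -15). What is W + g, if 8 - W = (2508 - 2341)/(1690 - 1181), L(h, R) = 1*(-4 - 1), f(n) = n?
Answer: 372421/509 ≈ 731.67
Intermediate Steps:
L(h, R) = -5 (L(h, R) = 1*(-5) = -5)
g = 724 (g = 719 - 1*(-5) = 719 + 5 = 724)
W = 3905/509 (W = 8 - (2508 - 2341)/(1690 - 1181) = 8 - 167/509 = 3905/509 ≈ 7.6719)
W + g = 3905/509 + 724 = 372421/509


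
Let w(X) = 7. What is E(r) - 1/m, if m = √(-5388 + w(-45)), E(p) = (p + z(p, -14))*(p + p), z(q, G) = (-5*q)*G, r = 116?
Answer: 1910752 + I*√5381/5381 ≈ 1.9108e+6 + 0.013632*I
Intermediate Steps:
z(q, G) = -5*G*q
E(p) = 142*p² (E(p) = (p - 5*(-14)*p)*(p + p) = (p + 70*p)*(2*p) = (71*p)*(2*p) = 142*p²)
m = I*√5381 (m = √(-5388 + 7) = √(-5381) = I*√5381 ≈ 73.355*I)
E(r) - 1/m = 142*116² - 1/(I*√5381) = 142*13456 - (-1)*I*√5381/5381 = 1910752 + I*√5381/5381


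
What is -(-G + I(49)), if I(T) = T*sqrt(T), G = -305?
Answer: -648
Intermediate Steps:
I(T) = T**(3/2)
-(-G + I(49)) = -(-1*(-305) + 49**(3/2)) = -(305 + 343) = -1*648 = -648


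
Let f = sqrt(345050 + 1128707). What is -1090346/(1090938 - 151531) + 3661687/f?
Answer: -1090346/939407 + 3661687*sqrt(1473757)/1473757 ≈ 3015.1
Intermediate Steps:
f = sqrt(1473757) ≈ 1214.0
-1090346/(1090938 - 151531) + 3661687/f = -1090346/(1090938 - 151531) + 3661687/(sqrt(1473757)) = -1090346/939407 + 3661687*(sqrt(1473757)/1473757) = -1090346*1/939407 + 3661687*sqrt(1473757)/1473757 = -1090346/939407 + 3661687*sqrt(1473757)/1473757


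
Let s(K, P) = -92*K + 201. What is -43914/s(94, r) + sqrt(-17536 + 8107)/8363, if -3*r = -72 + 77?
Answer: 43914/8447 + I*sqrt(9429)/8363 ≈ 5.1988 + 0.011611*I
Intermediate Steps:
r = -5/3 (r = -(-72 + 77)/3 = -1/3*5 = -5/3 ≈ -1.6667)
s(K, P) = 201 - 92*K
-43914/s(94, r) + sqrt(-17536 + 8107)/8363 = -43914/(201 - 92*94) + sqrt(-17536 + 8107)/8363 = -43914/(201 - 8648) + sqrt(-9429)*(1/8363) = -43914/(-8447) + (I*sqrt(9429))*(1/8363) = -43914*(-1/8447) + I*sqrt(9429)/8363 = 43914/8447 + I*sqrt(9429)/8363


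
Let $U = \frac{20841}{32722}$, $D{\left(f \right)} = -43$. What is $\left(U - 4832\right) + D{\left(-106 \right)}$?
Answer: $- \frac{159498909}{32722} \approx -4874.4$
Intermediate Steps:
$U = \frac{20841}{32722}$ ($U = 20841 \cdot \frac{1}{32722} = \frac{20841}{32722} \approx 0.63691$)
$\left(U - 4832\right) + D{\left(-106 \right)} = \left(\frac{20841}{32722} - 4832\right) - 43 = - \frac{158091863}{32722} - 43 = - \frac{159498909}{32722}$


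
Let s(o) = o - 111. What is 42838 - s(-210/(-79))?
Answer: 3392761/79 ≈ 42946.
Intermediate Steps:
s(o) = -111 + o
42838 - s(-210/(-79)) = 42838 - (-111 - 210/(-79)) = 42838 - (-111 - 210*(-1/79)) = 42838 - (-111 + 210/79) = 42838 - 1*(-8559/79) = 42838 + 8559/79 = 3392761/79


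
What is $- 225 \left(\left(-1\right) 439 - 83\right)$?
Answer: $117450$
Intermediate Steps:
$- 225 \left(\left(-1\right) 439 - 83\right) = - 225 \left(-439 - 83\right) = \left(-225\right) \left(-522\right) = 117450$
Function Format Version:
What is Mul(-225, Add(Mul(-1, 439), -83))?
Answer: 117450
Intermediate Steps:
Mul(-225, Add(Mul(-1, 439), -83)) = Mul(-225, Add(-439, -83)) = Mul(-225, -522) = 117450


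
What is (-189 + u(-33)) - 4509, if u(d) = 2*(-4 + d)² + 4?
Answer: -1956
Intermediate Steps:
u(d) = 4 + 2*(-4 + d)²
(-189 + u(-33)) - 4509 = (-189 + (4 + 2*(-4 - 33)²)) - 4509 = (-189 + (4 + 2*(-37)²)) - 4509 = (-189 + (4 + 2*1369)) - 4509 = (-189 + (4 + 2738)) - 4509 = (-189 + 2742) - 4509 = 2553 - 4509 = -1956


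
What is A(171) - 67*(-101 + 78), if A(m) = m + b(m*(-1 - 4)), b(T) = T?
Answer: 857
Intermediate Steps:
A(m) = -4*m (A(m) = m + m*(-1 - 4) = m + m*(-5) = m - 5*m = -4*m)
A(171) - 67*(-101 + 78) = -4*171 - 67*(-101 + 78) = -684 - 67*(-23) = -684 - 1*(-1541) = -684 + 1541 = 857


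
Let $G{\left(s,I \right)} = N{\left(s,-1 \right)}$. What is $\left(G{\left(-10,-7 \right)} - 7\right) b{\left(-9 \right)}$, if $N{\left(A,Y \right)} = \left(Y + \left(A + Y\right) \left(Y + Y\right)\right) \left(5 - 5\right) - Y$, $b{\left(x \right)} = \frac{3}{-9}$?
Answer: $2$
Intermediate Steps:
$b{\left(x \right)} = - \frac{1}{3}$ ($b{\left(x \right)} = 3 \left(- \frac{1}{9}\right) = - \frac{1}{3}$)
$N{\left(A,Y \right)} = - Y$ ($N{\left(A,Y \right)} = \left(Y + \left(A + Y\right) 2 Y\right) 0 - Y = \left(Y + 2 Y \left(A + Y\right)\right) 0 - Y = 0 - Y = - Y$)
$G{\left(s,I \right)} = 1$ ($G{\left(s,I \right)} = \left(-1\right) \left(-1\right) = 1$)
$\left(G{\left(-10,-7 \right)} - 7\right) b{\left(-9 \right)} = \left(1 - 7\right) \left(- \frac{1}{3}\right) = \left(-6\right) \left(- \frac{1}{3}\right) = 2$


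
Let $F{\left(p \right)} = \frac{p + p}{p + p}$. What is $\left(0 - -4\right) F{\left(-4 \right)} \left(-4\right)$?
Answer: $-16$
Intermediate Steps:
$F{\left(p \right)} = 1$ ($F{\left(p \right)} = \frac{2 p}{2 p} = 2 p \frac{1}{2 p} = 1$)
$\left(0 - -4\right) F{\left(-4 \right)} \left(-4\right) = \left(0 - -4\right) 1 \left(-4\right) = \left(0 + 4\right) 1 \left(-4\right) = 4 \cdot 1 \left(-4\right) = 4 \left(-4\right) = -16$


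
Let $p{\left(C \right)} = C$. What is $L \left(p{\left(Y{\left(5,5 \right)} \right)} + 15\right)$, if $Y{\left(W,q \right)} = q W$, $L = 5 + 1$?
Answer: $240$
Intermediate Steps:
$L = 6$
$Y{\left(W,q \right)} = W q$
$L \left(p{\left(Y{\left(5,5 \right)} \right)} + 15\right) = 6 \left(5 \cdot 5 + 15\right) = 6 \left(25 + 15\right) = 6 \cdot 40 = 240$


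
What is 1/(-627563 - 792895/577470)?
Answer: -115494/72479919701 ≈ -1.5935e-6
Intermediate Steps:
1/(-627563 - 792895/577470) = 1/(-627563 - 792895*1/577470) = 1/(-627563 - 158579/115494) = 1/(-72479919701/115494) = -115494/72479919701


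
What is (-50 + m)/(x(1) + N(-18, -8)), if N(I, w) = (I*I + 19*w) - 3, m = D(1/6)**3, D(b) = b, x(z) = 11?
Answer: -10799/38880 ≈ -0.27775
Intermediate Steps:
m = 1/216 (m = (1/6)**3 = 1/216 ≈ 0.0046296)
N(I, w) = -3 + I**2 + 19*w (N(I, w) = (I**2 + 19*w) - 3 = -3 + I**2 + 19*w)
(-50 + m)/(x(1) + N(-18, -8)) = (-50 + 1/216)/(11 + (-3 + (-18)**2 + 19*(-8))) = -10799/(216*(11 + (-3 + 324 - 152))) = -10799/(216*(11 + 169)) = -10799/216/180 = -10799/216*1/180 = -10799/38880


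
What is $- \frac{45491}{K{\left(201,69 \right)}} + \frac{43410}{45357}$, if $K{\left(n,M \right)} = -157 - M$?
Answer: $\frac{691048649}{3416894} \approx 202.24$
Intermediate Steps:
$- \frac{45491}{K{\left(201,69 \right)}} + \frac{43410}{45357} = - \frac{45491}{-157 - 69} + \frac{43410}{45357} = - \frac{45491}{-157 - 69} + 43410 \cdot \frac{1}{45357} = - \frac{45491}{-226} + \frac{14470}{15119} = \left(-45491\right) \left(- \frac{1}{226}\right) + \frac{14470}{15119} = \frac{45491}{226} + \frac{14470}{15119} = \frac{691048649}{3416894}$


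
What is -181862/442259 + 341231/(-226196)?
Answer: -192048937781/100037216764 ≈ -1.9198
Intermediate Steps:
-181862/442259 + 341231/(-226196) = -181862*1/442259 + 341231*(-1/226196) = -181862/442259 - 341231/226196 = -192048937781/100037216764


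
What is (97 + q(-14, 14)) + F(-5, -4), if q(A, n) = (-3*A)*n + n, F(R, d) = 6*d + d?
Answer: 671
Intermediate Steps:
F(R, d) = 7*d
q(A, n) = n - 3*A*n (q(A, n) = -3*A*n + n = n - 3*A*n)
(97 + q(-14, 14)) + F(-5, -4) = (97 + 14*(1 - 3*(-14))) + 7*(-4) = (97 + 14*(1 + 42)) - 28 = (97 + 14*43) - 28 = (97 + 602) - 28 = 699 - 28 = 671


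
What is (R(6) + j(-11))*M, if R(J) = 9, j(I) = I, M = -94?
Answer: 188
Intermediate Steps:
(R(6) + j(-11))*M = (9 - 11)*(-94) = -2*(-94) = 188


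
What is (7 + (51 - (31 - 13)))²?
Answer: 1600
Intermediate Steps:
(7 + (51 - (31 - 13)))² = (7 + (51 - 1*18))² = (7 + (51 - 18))² = (7 + 33)² = 40² = 1600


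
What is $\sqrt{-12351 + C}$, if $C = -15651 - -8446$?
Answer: $2 i \sqrt{4889} \approx 139.84 i$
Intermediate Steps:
$C = -7205$ ($C = -15651 + 8446 = -7205$)
$\sqrt{-12351 + C} = \sqrt{-12351 - 7205} = \sqrt{-19556} = 2 i \sqrt{4889}$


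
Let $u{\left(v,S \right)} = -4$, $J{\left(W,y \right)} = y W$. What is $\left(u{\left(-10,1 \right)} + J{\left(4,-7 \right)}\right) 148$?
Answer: $-4736$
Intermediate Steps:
$J{\left(W,y \right)} = W y$
$\left(u{\left(-10,1 \right)} + J{\left(4,-7 \right)}\right) 148 = \left(-4 + 4 \left(-7\right)\right) 148 = \left(-4 - 28\right) 148 = \left(-32\right) 148 = -4736$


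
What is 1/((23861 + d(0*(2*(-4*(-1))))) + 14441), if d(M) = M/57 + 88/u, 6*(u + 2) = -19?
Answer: 31/1186834 ≈ 2.6120e-5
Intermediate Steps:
u = -31/6 (u = -2 + (⅙)*(-19) = -2 - 19/6 = -31/6 ≈ -5.1667)
d(M) = -528/31 + M/57 (d(M) = M/57 + 88/(-31/6) = M*(1/57) + 88*(-6/31) = M/57 - 528/31 = -528/31 + M/57)
1/((23861 + d(0*(2*(-4*(-1))))) + 14441) = 1/((23861 + (-528/31 + (0*(2*(-4*(-1))))/57)) + 14441) = 1/((23861 + (-528/31 + (0*(2*4))/57)) + 14441) = 1/((23861 + (-528/31 + (0*8)/57)) + 14441) = 1/((23861 + (-528/31 + (1/57)*0)) + 14441) = 1/((23861 + (-528/31 + 0)) + 14441) = 1/((23861 - 528/31) + 14441) = 1/(739163/31 + 14441) = 1/(1186834/31) = 31/1186834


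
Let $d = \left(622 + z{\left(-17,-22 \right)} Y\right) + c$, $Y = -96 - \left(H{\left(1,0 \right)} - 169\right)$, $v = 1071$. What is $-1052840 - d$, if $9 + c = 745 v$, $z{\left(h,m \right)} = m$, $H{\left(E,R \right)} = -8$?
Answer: $-1849566$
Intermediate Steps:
$Y = 81$ ($Y = -96 - \left(-8 - 169\right) = -96 - -177 = -96 + 177 = 81$)
$c = 797886$ ($c = -9 + 745 \cdot 1071 = -9 + 797895 = 797886$)
$d = 796726$ ($d = \left(622 - 1782\right) + 797886 = -1160 + 797886 = 796726$)
$-1052840 - d = -1052840 - 796726 = -1849566$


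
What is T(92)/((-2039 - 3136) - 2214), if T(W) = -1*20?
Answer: 20/7389 ≈ 0.0027067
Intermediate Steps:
T(W) = -20
T(92)/((-2039 - 3136) - 2214) = -20/((-2039 - 3136) - 2214) = -20/(-5175 - 2214) = -20/(-7389) = -20*(-1/7389) = 20/7389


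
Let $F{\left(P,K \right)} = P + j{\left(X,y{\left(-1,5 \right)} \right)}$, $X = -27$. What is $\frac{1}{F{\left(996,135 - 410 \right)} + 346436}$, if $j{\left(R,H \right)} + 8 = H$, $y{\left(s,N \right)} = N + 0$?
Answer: $\frac{1}{347429} \approx 2.8783 \cdot 10^{-6}$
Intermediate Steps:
$y{\left(s,N \right)} = N$
$j{\left(R,H \right)} = -8 + H$
$F{\left(P,K \right)} = -3 + P$ ($F{\left(P,K \right)} = P + \left(-8 + 5\right) = P - 3 = -3 + P$)
$\frac{1}{F{\left(996,135 - 410 \right)} + 346436} = \frac{1}{\left(-3 + 996\right) + 346436} = \frac{1}{993 + 346436} = \frac{1}{347429}$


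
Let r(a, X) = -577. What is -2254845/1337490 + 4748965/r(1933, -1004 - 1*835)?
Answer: -423532949561/51448782 ≈ -8232.1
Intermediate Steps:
-2254845/1337490 + 4748965/r(1933, -1004 - 1*835) = -2254845/1337490 + 4748965/(-577) = -2254845*1/1337490 + 4748965*(-1/577) = -150323/89166 - 4748965/577 = -423532949561/51448782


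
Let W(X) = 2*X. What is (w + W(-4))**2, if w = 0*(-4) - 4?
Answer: 144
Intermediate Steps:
w = -4 (w = 0 - 4 = -4)
(w + W(-4))**2 = (-4 + 2*(-4))**2 = (-4 - 8)**2 = (-12)**2 = 144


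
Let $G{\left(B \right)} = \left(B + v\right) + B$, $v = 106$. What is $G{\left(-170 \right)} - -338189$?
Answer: $337955$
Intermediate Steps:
$G{\left(B \right)} = 106 + 2 B$ ($G{\left(B \right)} = \left(B + 106\right) + B = \left(106 + B\right) + B = 106 + 2 B$)
$G{\left(-170 \right)} - -338189 = \left(106 + 2 \left(-170\right)\right) - -338189 = \left(106 - 340\right) + 338189 = -234 + 338189 = 337955$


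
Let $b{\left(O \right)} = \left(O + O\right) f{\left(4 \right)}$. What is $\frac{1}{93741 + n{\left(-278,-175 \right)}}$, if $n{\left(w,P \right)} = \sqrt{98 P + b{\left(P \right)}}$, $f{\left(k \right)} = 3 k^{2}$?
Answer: $\frac{93741}{8787409031} - \frac{5 i \sqrt{1358}}{8787409031} \approx 1.0668 \cdot 10^{-5} - 2.0968 \cdot 10^{-8} i$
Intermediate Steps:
$b{\left(O \right)} = 96 O$ ($b{\left(O \right)} = \left(O + O\right) 3 \cdot 4^{2} = 2 O 3 \cdot 16 = 2 O 48 = 96 O$)
$n{\left(w,P \right)} = \sqrt{194} \sqrt{P}$ ($n{\left(w,P \right)} = \sqrt{98 P + 96 P} = \sqrt{194 P} = \sqrt{194} \sqrt{P}$)
$\frac{1}{93741 + n{\left(-278,-175 \right)}} = \frac{1}{93741 + \sqrt{194} \sqrt{-175}} = \frac{1}{93741 + \sqrt{194} \cdot 5 i \sqrt{7}} = \frac{1}{93741 + 5 i \sqrt{1358}}$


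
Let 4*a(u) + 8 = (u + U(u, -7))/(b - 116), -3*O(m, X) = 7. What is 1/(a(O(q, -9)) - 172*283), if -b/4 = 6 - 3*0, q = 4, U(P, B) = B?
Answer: -60/2920679 ≈ -2.0543e-5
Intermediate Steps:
b = -24 (b = -4*(6 - 3*0) = -4*(6 + 0) = -4*6 = -24)
O(m, X) = -7/3 (O(m, X) = -⅓*7 = -7/3)
a(u) = -159/80 - u/560 (a(u) = -2 + ((u - 7)/(-24 - 116))/4 = -2 + ((-7 + u)/(-140))/4 = -2 + ((-7 + u)*(-1/140))/4 = -2 + (1/20 - u/140)/4 = -2 + (1/80 - u/560) = -159/80 - u/560)
1/(a(O(q, -9)) - 172*283) = 1/((-159/80 - 1/560*(-7/3)) - 172*283) = 1/((-159/80 + 1/240) - 48676) = 1/(-119/60 - 48676) = 1/(-2920679/60) = -60/2920679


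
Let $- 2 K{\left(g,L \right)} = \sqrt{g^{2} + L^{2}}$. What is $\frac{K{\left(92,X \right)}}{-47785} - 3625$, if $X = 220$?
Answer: $-3625 + \frac{2 \sqrt{3554}}{47785} \approx -3625.0$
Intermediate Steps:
$K{\left(g,L \right)} = - \frac{\sqrt{L^{2} + g^{2}}}{2}$ ($K{\left(g,L \right)} = - \frac{\sqrt{g^{2} + L^{2}}}{2} = - \frac{\sqrt{L^{2} + g^{2}}}{2}$)
$\frac{K{\left(92,X \right)}}{-47785} - 3625 = \frac{\left(- \frac{1}{2}\right) \sqrt{220^{2} + 92^{2}}}{-47785} - 3625 = - \frac{\sqrt{48400 + 8464}}{2} \left(- \frac{1}{47785}\right) - 3625 = - \frac{\sqrt{56864}}{2} \left(- \frac{1}{47785}\right) - 3625 = - \frac{4 \sqrt{3554}}{2} \left(- \frac{1}{47785}\right) - 3625 = - 2 \sqrt{3554} \left(- \frac{1}{47785}\right) - 3625 = \frac{2 \sqrt{3554}}{47785} - 3625 = -3625 + \frac{2 \sqrt{3554}}{47785}$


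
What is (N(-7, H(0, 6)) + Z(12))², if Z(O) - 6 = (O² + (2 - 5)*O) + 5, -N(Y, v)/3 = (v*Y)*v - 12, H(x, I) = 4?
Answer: 241081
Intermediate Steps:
N(Y, v) = 36 - 3*Y*v² (N(Y, v) = -3*((v*Y)*v - 12) = -3*((Y*v)*v - 12) = -3*(Y*v² - 12) = -3*(-12 + Y*v²) = 36 - 3*Y*v²)
Z(O) = 11 + O² - 3*O (Z(O) = 6 + ((O² + (2 - 5)*O) + 5) = 6 + ((O² - 3*O) + 5) = 6 + (5 + O² - 3*O) = 11 + O² - 3*O)
(N(-7, H(0, 6)) + Z(12))² = ((36 - 3*(-7)*4²) + (11 + 12² - 3*12))² = ((36 - 3*(-7)*16) + (11 + 144 - 36))² = ((36 + 336) + 119)² = (372 + 119)² = 491² = 241081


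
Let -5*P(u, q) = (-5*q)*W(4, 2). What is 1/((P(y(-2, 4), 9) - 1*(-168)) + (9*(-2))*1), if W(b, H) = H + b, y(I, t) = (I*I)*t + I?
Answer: 1/204 ≈ 0.0049020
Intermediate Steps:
y(I, t) = I + t*I² (y(I, t) = I²*t + I = t*I² + I = I + t*I²)
P(u, q) = 6*q (P(u, q) = -(-5*q)*(2 + 4)/5 = -(-5*q)*6/5 = -(-6)*q = 6*q)
1/((P(y(-2, 4), 9) - 1*(-168)) + (9*(-2))*1) = 1/((6*9 - 1*(-168)) + (9*(-2))*1) = 1/((54 + 168) - 18*1) = 1/(222 - 18) = 1/204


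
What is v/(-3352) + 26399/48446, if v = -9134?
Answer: 132748803/40597748 ≈ 3.2699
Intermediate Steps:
v/(-3352) + 26399/48446 = -9134/(-3352) + 26399/48446 = -9134*(-1/3352) + 26399*(1/48446) = 4567/1676 + 26399/48446 = 132748803/40597748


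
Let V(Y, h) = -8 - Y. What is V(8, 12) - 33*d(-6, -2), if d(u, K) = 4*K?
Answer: 248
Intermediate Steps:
V(8, 12) - 33*d(-6, -2) = (-8 - 1*8) - 132*(-2) = (-8 - 8) - 33*(-8) = -16 + 264 = 248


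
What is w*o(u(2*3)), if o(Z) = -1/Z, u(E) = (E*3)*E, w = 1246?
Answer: -623/54 ≈ -11.537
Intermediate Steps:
u(E) = 3*E**2 (u(E) = (3*E)*E = 3*E**2)
w*o(u(2*3)) = 1246*(-1/(3*(2*3)**2)) = 1246*(-1/(3*6**2)) = 1246*(-1/(3*36)) = 1246*(-1/108) = -623/54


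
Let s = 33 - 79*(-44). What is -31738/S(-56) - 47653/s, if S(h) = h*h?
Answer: -18629175/786016 ≈ -23.701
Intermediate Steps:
S(h) = h²
s = 3509 (s = 33 + 3476 = 3509)
-31738/S(-56) - 47653/s = -31738/((-56)²) - 47653/3509 = -31738/3136 - 47653*1/3509 = -31738*1/3136 - 47653/3509 = -2267/224 - 47653/3509 = -18629175/786016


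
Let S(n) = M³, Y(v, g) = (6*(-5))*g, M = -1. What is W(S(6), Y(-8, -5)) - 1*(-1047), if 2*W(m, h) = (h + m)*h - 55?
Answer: 24389/2 ≈ 12195.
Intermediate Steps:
Y(v, g) = -30*g
S(n) = -1 (S(n) = (-1)³ = -1)
W(m, h) = -55/2 + h*(h + m)/2 (W(m, h) = ((h + m)*h - 55)/2 = (h*(h + m) - 55)/2 = (-55 + h*(h + m))/2 = -55/2 + h*(h + m)/2)
W(S(6), Y(-8, -5)) - 1*(-1047) = (-55/2 + (-30*(-5))²/2 + (½)*(-30*(-5))*(-1)) - 1*(-1047) = (-55/2 + (½)*150² + (½)*150*(-1)) + 1047 = (-55/2 + (½)*22500 - 75) + 1047 = (-55/2 + 11250 - 75) + 1047 = 22295/2 + 1047 = 24389/2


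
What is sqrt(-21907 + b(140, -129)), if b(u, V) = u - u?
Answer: I*sqrt(21907) ≈ 148.01*I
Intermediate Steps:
b(u, V) = 0
sqrt(-21907 + b(140, -129)) = sqrt(-21907 + 0) = sqrt(-21907) = I*sqrt(21907)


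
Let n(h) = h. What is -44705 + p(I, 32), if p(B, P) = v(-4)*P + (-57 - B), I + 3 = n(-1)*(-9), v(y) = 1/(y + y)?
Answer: -44772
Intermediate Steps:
v(y) = 1/(2*y)
I = 6 (I = -3 - 1*(-9) = -3 + 9 = 6)
p(B, P) = -57 - B - P/8 (p(B, P) = ((1/2)/(-4))*P + (-57 - B) = ((1/2)*(-1/4))*P + (-57 - B) = -P/8 + (-57 - B) = -57 - B - P/8)
-44705 + p(I, 32) = -44705 + (-57 - 1*6 - 1/8*32) = -44705 + (-57 - 6 - 4) = -44705 - 67 = -44772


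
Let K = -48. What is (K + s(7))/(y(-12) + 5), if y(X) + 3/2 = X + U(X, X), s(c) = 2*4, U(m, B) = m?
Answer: 80/41 ≈ 1.9512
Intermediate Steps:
s(c) = 8
y(X) = -3/2 + 2*X (y(X) = -3/2 + (X + X) = -3/2 + 2*X)
(K + s(7))/(y(-12) + 5) = (-48 + 8)/((-3/2 + 2*(-12)) + 5) = -40/((-3/2 - 24) + 5) = -40/(-51/2 + 5) = -40/(-41/2) = -40*(-2/41) = 80/41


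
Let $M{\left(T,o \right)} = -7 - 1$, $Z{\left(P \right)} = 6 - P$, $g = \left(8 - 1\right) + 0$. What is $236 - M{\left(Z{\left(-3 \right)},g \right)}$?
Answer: $244$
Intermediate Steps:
$g = 7$ ($g = 7 + 0 = 7$)
$M{\left(T,o \right)} = -8$ ($M{\left(T,o \right)} = -7 - 1 = -8$)
$236 - M{\left(Z{\left(-3 \right)},g \right)} = 236 - -8 = 236 + 8 = 244$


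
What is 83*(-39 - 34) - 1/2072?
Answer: -12554249/2072 ≈ -6059.0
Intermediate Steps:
83*(-39 - 34) - 1/2072 = 83*(-73) - 1*1/2072 = -6059 - 1/2072 = -12554249/2072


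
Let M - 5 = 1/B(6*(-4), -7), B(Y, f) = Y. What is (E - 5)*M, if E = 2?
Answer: -119/8 ≈ -14.875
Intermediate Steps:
M = 119/24 (M = 5 + 1/(6*(-4)) = 5 + 1/(-24) = 5 - 1/24 = 119/24 ≈ 4.9583)
(E - 5)*M = (2 - 5)*(119/24) = -3*119/24 = -119/8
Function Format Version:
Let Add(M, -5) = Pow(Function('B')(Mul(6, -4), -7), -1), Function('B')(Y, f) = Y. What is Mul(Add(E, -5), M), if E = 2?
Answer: Rational(-119, 8) ≈ -14.875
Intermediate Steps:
M = Rational(119, 24) (M = Add(5, Pow(Mul(6, -4), -1)) = Add(5, Pow(-24, -1)) = Add(5, Rational(-1, 24)) = Rational(119, 24) ≈ 4.9583)
Mul(Add(E, -5), M) = Mul(Add(2, -5), Rational(119, 24)) = Mul(-3, Rational(119, 24)) = Rational(-119, 8)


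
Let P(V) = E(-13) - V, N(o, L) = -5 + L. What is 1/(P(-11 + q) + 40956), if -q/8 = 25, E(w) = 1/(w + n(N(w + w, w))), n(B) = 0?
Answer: 13/535170 ≈ 2.4291e-5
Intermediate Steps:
E(w) = 1/w (E(w) = 1/(w + 0) = 1/w)
q = -200 (q = -8*25 = -200)
P(V) = -1/13 - V (P(V) = 1/(-13) - V = -1/13 - V)
1/(P(-11 + q) + 40956) = 1/((-1/13 - (-11 - 200)) + 40956) = 1/((-1/13 - 1*(-211)) + 40956) = 1/((-1/13 + 211) + 40956) = 1/(2742/13 + 40956) = 1/(535170/13) = 13/535170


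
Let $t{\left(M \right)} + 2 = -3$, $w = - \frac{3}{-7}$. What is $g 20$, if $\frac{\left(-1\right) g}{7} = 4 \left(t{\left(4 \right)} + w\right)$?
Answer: $2560$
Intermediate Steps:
$w = \frac{3}{7}$ ($w = \left(-3\right) \left(- \frac{1}{7}\right) = \frac{3}{7} \approx 0.42857$)
$t{\left(M \right)} = -5$ ($t{\left(M \right)} = -2 - 3 = -5$)
$g = 128$ ($g = - 7 \cdot 4 \left(-5 + \frac{3}{7}\right) = - 7 \cdot 4 \left(- \frac{32}{7}\right) = \left(-7\right) \left(- \frac{128}{7}\right) = 128$)
$g 20 = 128 \cdot 20 = 2560$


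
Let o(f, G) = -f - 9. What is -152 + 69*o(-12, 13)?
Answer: 55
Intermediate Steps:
o(f, G) = -9 - f
-152 + 69*o(-12, 13) = -152 + 69*(-9 - 1*(-12)) = -152 + 69*(-9 + 12) = -152 + 69*3 = -152 + 207 = 55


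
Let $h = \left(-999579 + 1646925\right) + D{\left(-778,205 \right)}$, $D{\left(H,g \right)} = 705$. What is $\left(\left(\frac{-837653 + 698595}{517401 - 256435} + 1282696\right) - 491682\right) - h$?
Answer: $\frac{18654171600}{130483} \approx 1.4296 \cdot 10^{5}$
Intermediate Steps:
$h = 648051$ ($h = \left(-999579 + 1646925\right) + 705 = 647346 + 705 = 648051$)
$\left(\left(\frac{-837653 + 698595}{517401 - 256435} + 1282696\right) - 491682\right) - h = \left(\left(\frac{-837653 + 698595}{517401 - 256435} + 1282696\right) - 491682\right) - 648051 = \left(\left(- \frac{139058}{260966} + 1282696\right) - 491682\right) - 648051 = \left(\left(\left(-139058\right) \frac{1}{260966} + 1282696\right) - 491682\right) - 648051 = \left(\left(- \frac{69529}{130483} + 1282696\right) - 491682\right) - 648051 = \left(\frac{167369952639}{130483} - 491682\right) - 648051 = \frac{103213810233}{130483} - 648051 = \frac{18654171600}{130483}$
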